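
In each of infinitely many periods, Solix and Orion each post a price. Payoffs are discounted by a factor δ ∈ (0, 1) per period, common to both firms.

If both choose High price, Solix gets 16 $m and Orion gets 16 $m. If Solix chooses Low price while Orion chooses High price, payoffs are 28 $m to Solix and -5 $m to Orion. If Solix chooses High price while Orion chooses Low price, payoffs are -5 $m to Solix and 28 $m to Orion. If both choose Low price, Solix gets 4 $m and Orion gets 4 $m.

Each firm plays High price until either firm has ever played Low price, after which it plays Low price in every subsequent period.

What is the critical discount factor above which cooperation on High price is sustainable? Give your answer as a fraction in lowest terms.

1/2

One-period gain from deviating is 28 − 16 = 12. The loss is 16 − 4 = 12 in every subsequent period, with present value 12·δ/(1−δ).
Deviation is unprofitable when 12·δ/(1−δ) ≥ 12, i.e. δ/(1−δ) ≥ 1.
Equivalently δ ≥ 12/(12+12) = 1/2.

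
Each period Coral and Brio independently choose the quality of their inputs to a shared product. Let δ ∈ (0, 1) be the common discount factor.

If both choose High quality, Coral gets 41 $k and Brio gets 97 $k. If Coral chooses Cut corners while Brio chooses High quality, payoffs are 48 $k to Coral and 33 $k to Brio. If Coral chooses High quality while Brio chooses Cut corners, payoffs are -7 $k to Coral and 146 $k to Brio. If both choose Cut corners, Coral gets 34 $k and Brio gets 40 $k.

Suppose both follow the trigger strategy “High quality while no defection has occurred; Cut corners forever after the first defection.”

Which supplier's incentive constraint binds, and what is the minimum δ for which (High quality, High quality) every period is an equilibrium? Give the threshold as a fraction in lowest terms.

Coral: cooperation gives 41 each period; deviation gives 48 once then 34 forever.
  41/(1−δ) ≥ 48 + 34δ/(1−δ) ⇒ δ ≥ 7/14 = 1/2.
Brio: cooperation gives 97 each period; deviation gives 146 once then 40 forever.
  δ ≥ 49/106.
Both must hold, so the binding constraint is Coral's: δ ≥ 1/2.

Coral; δ ≥ 1/2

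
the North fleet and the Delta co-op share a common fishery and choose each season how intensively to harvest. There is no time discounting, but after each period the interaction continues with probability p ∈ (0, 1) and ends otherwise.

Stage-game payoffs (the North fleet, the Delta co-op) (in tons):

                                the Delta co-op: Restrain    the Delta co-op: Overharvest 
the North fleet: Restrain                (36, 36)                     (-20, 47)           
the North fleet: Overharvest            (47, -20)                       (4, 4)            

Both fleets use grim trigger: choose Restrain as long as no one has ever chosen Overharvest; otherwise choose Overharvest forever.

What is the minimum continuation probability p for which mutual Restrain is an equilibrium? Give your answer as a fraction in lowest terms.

With no time discounting, the continuation probability p plays the role of the discount factor.
Grim-trigger IC: 36/(1−p) ≥ 47 + 4p/(1−p) ⇒ p ≥ (47−36)/(47−4) = 11/43.

11/43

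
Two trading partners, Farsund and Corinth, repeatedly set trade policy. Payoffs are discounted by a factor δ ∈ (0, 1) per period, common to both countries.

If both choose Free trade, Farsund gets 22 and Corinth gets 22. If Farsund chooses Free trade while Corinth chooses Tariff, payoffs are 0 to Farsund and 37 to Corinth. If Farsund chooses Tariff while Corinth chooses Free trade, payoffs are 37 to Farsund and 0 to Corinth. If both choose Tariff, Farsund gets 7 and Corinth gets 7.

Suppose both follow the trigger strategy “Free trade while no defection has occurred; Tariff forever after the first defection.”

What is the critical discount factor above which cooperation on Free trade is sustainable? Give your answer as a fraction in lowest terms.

Cooperation forever yields 22 each period: 22/(1−δ).
Deviating yields 37 once, then 7 forever: 37 + 7δ/(1−δ).
No profitable deviation requires 22/(1−δ) ≥ 37 + 7δ/(1−δ).
Multiplying by (1−δ): 22 ≥ 37(1−δ) + 7δ = 37 − 30δ.
So 30δ ≥ 15, i.e. δ ≥ 15/30 = 1/2.

1/2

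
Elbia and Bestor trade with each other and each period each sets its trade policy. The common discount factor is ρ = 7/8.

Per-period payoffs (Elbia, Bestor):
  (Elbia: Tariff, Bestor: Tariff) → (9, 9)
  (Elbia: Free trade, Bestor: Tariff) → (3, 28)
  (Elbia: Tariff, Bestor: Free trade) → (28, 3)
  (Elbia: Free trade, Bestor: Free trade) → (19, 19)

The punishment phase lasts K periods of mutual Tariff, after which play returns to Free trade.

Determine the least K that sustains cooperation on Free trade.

2

Need Σ_{k=1}^{K} ρ^k ≥ (28−19)/(19−9) = 0.9000 at ρ = 7/8.
At K = 1 the sum is 0.8750 < 0.9000; at K = 2 it is 1.6406 ≥ 0.9000.
So the minimum punishment length is K = 2.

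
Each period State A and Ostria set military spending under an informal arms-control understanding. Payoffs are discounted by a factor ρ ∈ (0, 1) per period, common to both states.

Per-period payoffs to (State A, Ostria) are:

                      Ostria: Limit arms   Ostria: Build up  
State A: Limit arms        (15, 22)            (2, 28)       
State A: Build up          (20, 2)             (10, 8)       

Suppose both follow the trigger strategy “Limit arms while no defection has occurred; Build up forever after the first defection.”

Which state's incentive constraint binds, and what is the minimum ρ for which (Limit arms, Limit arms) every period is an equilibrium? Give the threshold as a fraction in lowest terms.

State A: cooperation gives 15 each period; deviation gives 20 once then 10 forever.
  15/(1−ρ) ≥ 20 + 10ρ/(1−ρ) ⇒ ρ ≥ 5/10 = 1/2.
Ostria: cooperation gives 22 each period; deviation gives 28 once then 8 forever.
  ρ ≥ 6/20 = 3/10.
Both must hold, so the binding constraint is State A's: ρ ≥ 1/2.

State A; ρ ≥ 1/2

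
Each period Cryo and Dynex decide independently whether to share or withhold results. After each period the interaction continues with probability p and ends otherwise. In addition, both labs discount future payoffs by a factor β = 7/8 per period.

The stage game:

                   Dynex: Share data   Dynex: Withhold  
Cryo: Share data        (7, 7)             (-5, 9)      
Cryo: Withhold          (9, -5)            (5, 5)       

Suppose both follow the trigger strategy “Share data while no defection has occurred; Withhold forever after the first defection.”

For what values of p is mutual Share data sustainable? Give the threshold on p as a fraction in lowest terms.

Expected continuation weight on next period's payoff is β·p = 7/8·p, which plays the role of the discount factor.
Cooperation requires 7/8·p ≥ (9−7)/(9−5) = 1/2, hence p ≥ 4/7.

4/7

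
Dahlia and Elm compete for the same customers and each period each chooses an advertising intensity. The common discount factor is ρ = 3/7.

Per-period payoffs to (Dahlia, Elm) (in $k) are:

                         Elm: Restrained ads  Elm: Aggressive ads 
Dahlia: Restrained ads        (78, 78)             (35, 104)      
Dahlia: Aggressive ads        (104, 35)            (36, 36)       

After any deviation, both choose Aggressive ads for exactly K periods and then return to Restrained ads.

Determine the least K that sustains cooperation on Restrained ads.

3

No profitable deviation requires (78−36)(ρ+…+ρ^K) ≥ 104−78, i.e. ρ+…+ρ^K ≥ 13/21 ≈ 0.6190.
With ρ = 3/7, the partial sums are K=1: 0.4286, K=2: 0.6122, K=3: 0.6910.
K = 3 is the first length at which the sum reaches 0.6190.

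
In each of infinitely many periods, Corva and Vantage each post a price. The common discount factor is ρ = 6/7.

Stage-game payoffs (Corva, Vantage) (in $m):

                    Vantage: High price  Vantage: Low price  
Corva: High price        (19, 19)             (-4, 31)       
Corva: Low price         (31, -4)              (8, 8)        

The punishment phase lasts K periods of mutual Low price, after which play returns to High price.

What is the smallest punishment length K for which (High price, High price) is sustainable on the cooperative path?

2

No profitable deviation requires (19−8)(ρ+…+ρ^K) ≥ 31−19, i.e. ρ+…+ρ^K ≥ 12/11 ≈ 1.0909.
With ρ = 6/7, the partial sums are K=1: 0.8571, K=2: 1.5918.
K = 2 is the first length at which the sum reaches 1.0909.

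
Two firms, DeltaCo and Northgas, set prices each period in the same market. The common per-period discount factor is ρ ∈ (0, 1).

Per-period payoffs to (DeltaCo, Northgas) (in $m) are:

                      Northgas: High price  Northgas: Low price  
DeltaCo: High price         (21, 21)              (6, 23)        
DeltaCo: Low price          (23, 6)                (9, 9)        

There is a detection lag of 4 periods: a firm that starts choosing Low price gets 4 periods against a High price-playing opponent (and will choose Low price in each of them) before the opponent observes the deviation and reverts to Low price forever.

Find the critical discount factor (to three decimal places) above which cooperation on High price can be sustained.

Deviating for the 4 undetected periods gains 23−21 = 2 per period over cooperation, then loses 21−9 = 12 per period forever once punishment starts.
Gain: 2(1 + ρ + … + ρ^3); loss: 12·ρ^4/(1−ρ).
No profitable deviation ⇔ 2(1−ρ^4) ≤ 12·ρ^4, i.e. ρ^4 ≥ 2/(2+12) = 1/7.
Hence ρ ≥ (1/7)^(1/4) ≈ 0.615.

0.615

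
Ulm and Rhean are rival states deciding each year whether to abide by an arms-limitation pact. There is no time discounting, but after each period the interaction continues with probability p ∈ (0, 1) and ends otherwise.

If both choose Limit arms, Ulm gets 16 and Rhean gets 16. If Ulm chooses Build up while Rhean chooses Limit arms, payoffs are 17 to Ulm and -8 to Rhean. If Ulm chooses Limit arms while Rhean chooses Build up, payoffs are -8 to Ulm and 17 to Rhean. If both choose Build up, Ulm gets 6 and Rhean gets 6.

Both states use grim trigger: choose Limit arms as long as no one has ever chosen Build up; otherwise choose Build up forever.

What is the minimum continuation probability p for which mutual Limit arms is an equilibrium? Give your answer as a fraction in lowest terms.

With no time discounting, the continuation probability p plays the role of the discount factor.
Grim-trigger IC: 16/(1−p) ≥ 17 + 6p/(1−p) ⇒ p ≥ (17−16)/(17−6) = 1/11.

1/11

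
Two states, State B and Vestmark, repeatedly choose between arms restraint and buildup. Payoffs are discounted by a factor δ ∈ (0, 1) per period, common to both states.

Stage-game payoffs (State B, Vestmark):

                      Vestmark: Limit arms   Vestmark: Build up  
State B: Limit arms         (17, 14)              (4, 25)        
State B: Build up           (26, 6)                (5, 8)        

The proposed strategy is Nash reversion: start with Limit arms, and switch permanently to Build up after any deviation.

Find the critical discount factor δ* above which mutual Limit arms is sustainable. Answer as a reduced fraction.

State B: cooperation gives 17 each period; deviation gives 26 once then 5 forever.
  17/(1−δ) ≥ 26 + 5δ/(1−δ) ⇒ δ ≥ 9/21 = 3/7.
Vestmark: cooperation gives 14 each period; deviation gives 25 once then 8 forever.
  δ ≥ 11/17.
Both must hold, so the binding constraint is Vestmark's: δ ≥ 11/17.

11/17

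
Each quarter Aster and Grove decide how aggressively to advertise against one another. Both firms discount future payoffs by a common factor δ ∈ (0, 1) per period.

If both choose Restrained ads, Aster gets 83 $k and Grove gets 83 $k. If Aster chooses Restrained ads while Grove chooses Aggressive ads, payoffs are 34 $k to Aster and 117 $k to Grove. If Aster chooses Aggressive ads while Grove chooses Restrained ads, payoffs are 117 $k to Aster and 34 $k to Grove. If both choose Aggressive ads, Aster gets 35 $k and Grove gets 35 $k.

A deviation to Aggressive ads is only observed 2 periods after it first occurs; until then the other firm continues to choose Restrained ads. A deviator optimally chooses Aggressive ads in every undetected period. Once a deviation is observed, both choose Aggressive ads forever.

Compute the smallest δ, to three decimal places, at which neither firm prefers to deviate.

The best deviation is to choose Aggressive ads for all 2 undetected periods, earning 117 each, then 35 forever once detected.
Deviation value: 117(1−δ^2)/(1−δ) + 35δ^2/(1−δ); cooperation value: 83/(1−δ).
IC: 83 ≥ 117(1−δ^2) + 35δ^2 = 117 − 82δ^2.
So δ^2 ≥ 34/82 = 17/41, giving δ ≥ (17/41)^(1/2) ≈ 0.644.

0.644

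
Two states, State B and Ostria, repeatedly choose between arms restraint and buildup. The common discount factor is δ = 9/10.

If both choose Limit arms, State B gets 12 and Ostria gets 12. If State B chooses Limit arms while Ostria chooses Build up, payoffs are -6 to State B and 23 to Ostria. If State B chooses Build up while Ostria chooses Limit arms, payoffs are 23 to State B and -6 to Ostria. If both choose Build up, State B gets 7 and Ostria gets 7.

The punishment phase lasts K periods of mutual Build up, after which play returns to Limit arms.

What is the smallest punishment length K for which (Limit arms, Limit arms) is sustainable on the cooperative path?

3

IC: δ(1−δ^K)/(1−δ) ≥ (23−12)/(12−7) = 11/5.
With δ = 9/10: need 1 − δ^K ≥ 11/5·(1−9/10)/(9/10), i.e. δ^K ≤ 0.7556.
Since (9/10)^2 = 0.8100 and (9/10)^3 = 0.7290, the smallest such K is 3.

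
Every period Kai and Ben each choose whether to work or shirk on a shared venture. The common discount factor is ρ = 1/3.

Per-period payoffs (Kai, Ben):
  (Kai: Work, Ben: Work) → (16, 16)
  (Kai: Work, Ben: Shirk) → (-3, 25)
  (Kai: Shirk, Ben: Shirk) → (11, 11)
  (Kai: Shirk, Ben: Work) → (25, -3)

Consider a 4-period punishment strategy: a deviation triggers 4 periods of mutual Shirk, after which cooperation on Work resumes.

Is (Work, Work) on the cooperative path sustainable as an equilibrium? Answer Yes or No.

IC: ρ+…+ρ^4 ≥ (25−16)/(16−11) = 9/5.
At ρ = 1/3: partial sum = 0.4938 < 1.8000. Cooperation not sustainable.

No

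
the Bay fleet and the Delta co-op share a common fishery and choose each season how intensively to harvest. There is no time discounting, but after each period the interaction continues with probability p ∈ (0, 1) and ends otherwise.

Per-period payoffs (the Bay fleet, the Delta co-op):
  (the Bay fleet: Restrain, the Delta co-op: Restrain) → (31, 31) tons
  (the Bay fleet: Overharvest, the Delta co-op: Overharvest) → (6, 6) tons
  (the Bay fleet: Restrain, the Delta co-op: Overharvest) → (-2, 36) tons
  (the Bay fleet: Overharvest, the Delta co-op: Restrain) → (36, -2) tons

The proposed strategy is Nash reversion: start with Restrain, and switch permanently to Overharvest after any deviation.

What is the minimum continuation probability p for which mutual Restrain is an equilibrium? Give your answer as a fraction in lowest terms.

Expected cooperation value is 31 + p·31 + p²·31 + … = 31/(1−p); deviation gives 36 + p·6/(1−p).
31 ≥ 36(1−p) + 6p ⇒ 30p ≥ 5 ⇒ p ≥ 5/30 = 1/6.

1/6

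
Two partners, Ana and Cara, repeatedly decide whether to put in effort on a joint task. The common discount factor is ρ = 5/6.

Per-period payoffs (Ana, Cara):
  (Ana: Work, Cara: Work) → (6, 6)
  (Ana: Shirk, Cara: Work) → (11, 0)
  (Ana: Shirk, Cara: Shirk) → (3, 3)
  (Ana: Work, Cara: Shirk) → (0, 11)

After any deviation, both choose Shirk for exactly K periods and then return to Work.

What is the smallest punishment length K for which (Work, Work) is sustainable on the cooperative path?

Need Σ_{k=1}^{K} ρ^k ≥ (11−6)/(6−3) = 1.6667 at ρ = 5/6.
At K = 2 the sum is 1.5278 < 1.6667; at K = 3 it is 2.1065 ≥ 1.6667.
So the minimum punishment length is K = 3.

3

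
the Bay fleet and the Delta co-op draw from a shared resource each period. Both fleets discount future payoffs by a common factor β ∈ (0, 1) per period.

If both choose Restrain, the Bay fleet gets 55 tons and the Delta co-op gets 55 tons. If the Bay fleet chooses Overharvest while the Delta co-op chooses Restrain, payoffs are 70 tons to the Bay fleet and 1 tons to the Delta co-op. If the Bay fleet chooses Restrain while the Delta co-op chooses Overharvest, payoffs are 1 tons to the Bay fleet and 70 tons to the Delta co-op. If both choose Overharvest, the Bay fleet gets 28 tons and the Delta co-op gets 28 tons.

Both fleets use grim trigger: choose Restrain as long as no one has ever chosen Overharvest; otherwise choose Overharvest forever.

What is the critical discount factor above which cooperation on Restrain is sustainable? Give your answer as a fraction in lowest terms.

5/14

Under grim trigger the critical discount factor is (T−C)/(T−P) with T = 70, C = 55, P = 28.
β* = (70−55)/(70−28) = 15/42 = 5/14.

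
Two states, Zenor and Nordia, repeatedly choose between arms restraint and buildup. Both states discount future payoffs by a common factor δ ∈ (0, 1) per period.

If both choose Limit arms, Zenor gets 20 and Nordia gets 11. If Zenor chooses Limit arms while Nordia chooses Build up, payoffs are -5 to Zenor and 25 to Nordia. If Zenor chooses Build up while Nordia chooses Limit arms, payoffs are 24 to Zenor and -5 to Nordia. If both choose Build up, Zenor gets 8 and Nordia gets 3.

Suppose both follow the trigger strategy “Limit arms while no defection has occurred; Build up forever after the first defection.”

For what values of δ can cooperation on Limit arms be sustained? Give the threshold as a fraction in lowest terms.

7/11

Zenor: cooperation gives 20 each period; deviation gives 24 once then 8 forever.
  20/(1−δ) ≥ 24 + 8δ/(1−δ) ⇒ δ ≥ 4/16 = 1/4.
Nordia: cooperation gives 11 each period; deviation gives 25 once then 3 forever.
  δ ≥ 14/22 = 7/11.
Both must hold, so the binding constraint is Nordia's: δ ≥ 7/11.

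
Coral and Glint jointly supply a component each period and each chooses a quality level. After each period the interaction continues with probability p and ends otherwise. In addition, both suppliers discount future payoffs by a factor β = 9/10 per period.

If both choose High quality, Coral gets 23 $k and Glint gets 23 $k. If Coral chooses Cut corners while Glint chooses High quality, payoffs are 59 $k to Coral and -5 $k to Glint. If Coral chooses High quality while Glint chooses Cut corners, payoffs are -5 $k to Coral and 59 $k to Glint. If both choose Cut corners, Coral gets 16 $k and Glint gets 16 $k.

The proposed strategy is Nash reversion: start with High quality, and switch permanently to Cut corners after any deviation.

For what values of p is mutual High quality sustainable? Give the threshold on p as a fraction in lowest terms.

With continuation probability p and discount β, the effective per-period discount factor is βp.
Grim-trigger IC: βp ≥ (59−23)/(59−16) = 36/43.
So p ≥ (36/43)/(9/10) = 40/43.

40/43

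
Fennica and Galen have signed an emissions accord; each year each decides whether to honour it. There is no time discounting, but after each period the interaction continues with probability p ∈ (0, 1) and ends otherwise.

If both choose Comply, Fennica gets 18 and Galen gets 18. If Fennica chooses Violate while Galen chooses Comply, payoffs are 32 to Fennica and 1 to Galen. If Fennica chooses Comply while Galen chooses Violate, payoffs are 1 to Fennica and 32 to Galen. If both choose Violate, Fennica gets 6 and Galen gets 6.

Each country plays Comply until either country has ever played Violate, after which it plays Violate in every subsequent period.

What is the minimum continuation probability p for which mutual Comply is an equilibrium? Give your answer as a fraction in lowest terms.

With no time discounting, the continuation probability p plays the role of the discount factor.
Grim-trigger IC: 18/(1−p) ≥ 32 + 6p/(1−p) ⇒ p ≥ (32−18)/(32−6) = 7/13.

7/13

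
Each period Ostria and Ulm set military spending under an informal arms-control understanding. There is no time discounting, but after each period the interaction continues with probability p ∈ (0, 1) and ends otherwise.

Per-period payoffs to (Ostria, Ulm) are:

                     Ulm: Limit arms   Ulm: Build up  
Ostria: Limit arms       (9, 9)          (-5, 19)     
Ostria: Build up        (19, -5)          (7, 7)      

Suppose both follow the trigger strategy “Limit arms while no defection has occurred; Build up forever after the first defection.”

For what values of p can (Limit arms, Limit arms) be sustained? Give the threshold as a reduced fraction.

5/6

Expected cooperation value is 9 + p·9 + p²·9 + … = 9/(1−p); deviation gives 19 + p·7/(1−p).
9 ≥ 19(1−p) + 7p ⇒ 12p ≥ 10 ⇒ p ≥ 10/12 = 5/6.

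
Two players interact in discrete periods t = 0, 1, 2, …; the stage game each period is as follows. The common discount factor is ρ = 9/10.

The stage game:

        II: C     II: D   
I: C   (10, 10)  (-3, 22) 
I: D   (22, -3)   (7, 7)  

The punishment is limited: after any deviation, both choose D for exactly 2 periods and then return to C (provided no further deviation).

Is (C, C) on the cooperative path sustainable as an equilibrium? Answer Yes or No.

No

IC: ρ+…+ρ^2 ≥ (22−10)/(10−7) = 4.
At ρ = 9/10: partial sum = 1.7100 < 4.0000. Cooperation not sustainable.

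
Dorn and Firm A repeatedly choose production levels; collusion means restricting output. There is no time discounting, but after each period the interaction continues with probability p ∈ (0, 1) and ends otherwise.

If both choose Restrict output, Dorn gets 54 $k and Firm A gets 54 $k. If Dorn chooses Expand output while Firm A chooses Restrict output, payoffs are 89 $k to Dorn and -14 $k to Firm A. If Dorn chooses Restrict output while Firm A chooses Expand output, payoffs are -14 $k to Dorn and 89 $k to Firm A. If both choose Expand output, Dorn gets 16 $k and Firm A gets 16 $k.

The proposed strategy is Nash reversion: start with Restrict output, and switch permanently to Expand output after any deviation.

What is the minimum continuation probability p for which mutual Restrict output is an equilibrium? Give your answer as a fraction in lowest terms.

35/73

With no time discounting, the continuation probability p plays the role of the discount factor.
Grim-trigger IC: 54/(1−p) ≥ 89 + 16p/(1−p) ⇒ p ≥ (89−54)/(89−16) = 35/73.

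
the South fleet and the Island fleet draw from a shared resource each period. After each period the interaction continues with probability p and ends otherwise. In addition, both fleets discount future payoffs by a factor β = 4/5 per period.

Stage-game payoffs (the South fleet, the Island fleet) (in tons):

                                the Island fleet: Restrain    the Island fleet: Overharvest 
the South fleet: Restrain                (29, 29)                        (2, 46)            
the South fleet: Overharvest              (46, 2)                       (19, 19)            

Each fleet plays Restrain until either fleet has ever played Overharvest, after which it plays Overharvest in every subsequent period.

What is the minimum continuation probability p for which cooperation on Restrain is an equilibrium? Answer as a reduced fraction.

With continuation probability p and discount β, the effective per-period discount factor is βp.
Grim-trigger IC: βp ≥ (46−29)/(46−19) = 17/27.
So p ≥ (17/27)/(4/5) = 85/108.

85/108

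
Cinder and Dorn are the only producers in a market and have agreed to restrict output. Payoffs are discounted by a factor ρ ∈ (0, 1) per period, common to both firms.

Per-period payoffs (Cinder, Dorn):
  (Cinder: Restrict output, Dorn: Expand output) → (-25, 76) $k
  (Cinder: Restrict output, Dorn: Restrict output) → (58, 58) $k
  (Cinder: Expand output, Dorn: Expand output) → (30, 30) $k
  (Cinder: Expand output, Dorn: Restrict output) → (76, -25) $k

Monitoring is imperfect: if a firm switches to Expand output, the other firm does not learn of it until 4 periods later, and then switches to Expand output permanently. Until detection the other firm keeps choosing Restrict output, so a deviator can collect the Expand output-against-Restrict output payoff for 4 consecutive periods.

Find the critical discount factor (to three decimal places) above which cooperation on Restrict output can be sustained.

Deviating for the 4 undetected periods gains 76−58 = 18 per period over cooperation, then loses 58−30 = 28 per period forever once punishment starts.
Gain: 18(1 + ρ + … + ρ^3); loss: 28·ρ^4/(1−ρ).
No profitable deviation ⇔ 18(1−ρ^4) ≤ 28·ρ^4, i.e. ρ^4 ≥ 18/(18+28) = 9/23.
Hence ρ ≥ (9/23)^(1/4) ≈ 0.791.

0.791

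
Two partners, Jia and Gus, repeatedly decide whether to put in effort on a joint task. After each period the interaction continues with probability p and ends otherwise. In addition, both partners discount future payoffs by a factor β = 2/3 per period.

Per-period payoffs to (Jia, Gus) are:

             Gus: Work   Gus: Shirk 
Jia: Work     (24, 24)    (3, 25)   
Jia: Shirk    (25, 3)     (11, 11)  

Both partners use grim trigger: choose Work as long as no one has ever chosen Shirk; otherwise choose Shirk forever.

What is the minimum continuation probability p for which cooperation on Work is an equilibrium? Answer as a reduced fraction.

Expected continuation weight on next period's payoff is β·p = 2/3·p, which plays the role of the discount factor.
Cooperation requires 2/3·p ≥ (25−24)/(25−11) = 1/14, hence p ≥ 3/28.

3/28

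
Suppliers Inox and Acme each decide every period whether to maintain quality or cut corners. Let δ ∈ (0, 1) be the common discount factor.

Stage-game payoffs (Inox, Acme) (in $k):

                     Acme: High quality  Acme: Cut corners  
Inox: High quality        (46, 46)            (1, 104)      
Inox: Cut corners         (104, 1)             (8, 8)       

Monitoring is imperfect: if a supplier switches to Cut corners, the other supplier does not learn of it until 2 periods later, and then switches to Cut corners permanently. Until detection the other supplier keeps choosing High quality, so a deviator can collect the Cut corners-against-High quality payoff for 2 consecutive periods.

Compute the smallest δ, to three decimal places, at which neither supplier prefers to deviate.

The best deviation is to choose Cut corners for all 2 undetected periods, earning 104 each, then 8 forever once detected.
Deviation value: 104(1−δ^2)/(1−δ) + 8δ^2/(1−δ); cooperation value: 46/(1−δ).
IC: 46 ≥ 104(1−δ^2) + 8δ^2 = 104 − 96δ^2.
So δ^2 ≥ 58/96 = 29/48, giving δ ≥ (29/48)^(1/2) ≈ 0.777.

0.777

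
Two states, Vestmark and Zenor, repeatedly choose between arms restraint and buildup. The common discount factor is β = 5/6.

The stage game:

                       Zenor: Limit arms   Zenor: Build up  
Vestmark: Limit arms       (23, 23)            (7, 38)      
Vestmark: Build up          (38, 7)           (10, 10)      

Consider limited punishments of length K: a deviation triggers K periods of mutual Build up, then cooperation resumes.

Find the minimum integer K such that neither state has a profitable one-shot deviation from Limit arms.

IC: β(1−β^K)/(1−β) ≥ (38−23)/(23−10) = 15/13.
With β = 5/6: need 1 − β^K ≥ 15/13·(1−5/6)/(5/6), i.e. β^K ≤ 0.7692.
Since (5/6)^1 = 0.8333 and (5/6)^2 = 0.6944, the smallest such K is 2.

2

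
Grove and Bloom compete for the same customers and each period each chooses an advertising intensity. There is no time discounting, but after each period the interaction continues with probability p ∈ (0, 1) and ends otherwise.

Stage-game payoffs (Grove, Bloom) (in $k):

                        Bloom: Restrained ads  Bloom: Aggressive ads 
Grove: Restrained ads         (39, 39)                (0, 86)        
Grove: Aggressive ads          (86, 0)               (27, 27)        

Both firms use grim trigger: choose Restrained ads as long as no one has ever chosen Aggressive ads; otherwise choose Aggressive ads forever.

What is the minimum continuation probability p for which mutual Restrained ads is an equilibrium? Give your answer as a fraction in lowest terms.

47/59

Expected cooperation value is 39 + p·39 + p²·39 + … = 39/(1−p); deviation gives 86 + p·27/(1−p).
39 ≥ 86(1−p) + 27p ⇒ 59p ≥ 47 ⇒ p ≥ 47/59.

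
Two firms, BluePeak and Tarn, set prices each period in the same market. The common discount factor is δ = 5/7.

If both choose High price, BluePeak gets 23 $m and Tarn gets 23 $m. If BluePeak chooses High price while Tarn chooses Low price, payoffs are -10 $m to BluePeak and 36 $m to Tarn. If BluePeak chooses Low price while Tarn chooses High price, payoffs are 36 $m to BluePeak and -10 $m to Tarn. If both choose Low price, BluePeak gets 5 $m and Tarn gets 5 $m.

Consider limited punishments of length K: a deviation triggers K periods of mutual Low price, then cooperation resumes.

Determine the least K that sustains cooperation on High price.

2

Need Σ_{k=1}^{K} δ^k ≥ (36−23)/(23−5) = 0.7222 at δ = 5/7.
At K = 1 the sum is 0.7143 < 0.7222; at K = 2 it is 1.2245 ≥ 0.7222.
So the minimum punishment length is K = 2.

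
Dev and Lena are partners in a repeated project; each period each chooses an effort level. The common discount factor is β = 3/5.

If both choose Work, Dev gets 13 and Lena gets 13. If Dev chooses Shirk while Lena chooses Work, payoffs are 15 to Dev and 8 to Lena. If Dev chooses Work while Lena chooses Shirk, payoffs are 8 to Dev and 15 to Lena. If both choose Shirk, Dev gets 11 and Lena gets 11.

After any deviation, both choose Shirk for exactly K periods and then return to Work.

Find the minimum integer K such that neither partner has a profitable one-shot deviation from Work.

No profitable deviation requires (13−11)(β+…+β^K) ≥ 15−13, i.e. β+…+β^K ≥ 1 ≈ 1.0000.
With β = 3/5, the partial sums are K=1: 0.6000, K=2: 0.9600, K=3: 1.1760.
K = 3 is the first length at which the sum reaches 1.0000.

3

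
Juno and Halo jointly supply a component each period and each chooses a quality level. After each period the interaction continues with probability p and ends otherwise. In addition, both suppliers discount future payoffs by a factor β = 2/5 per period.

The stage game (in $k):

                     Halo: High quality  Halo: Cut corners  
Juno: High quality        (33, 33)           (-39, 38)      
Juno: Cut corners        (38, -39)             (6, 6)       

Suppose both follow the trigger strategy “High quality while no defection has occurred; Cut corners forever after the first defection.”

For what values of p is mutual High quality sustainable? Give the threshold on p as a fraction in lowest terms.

25/64

Expected continuation weight on next period's payoff is β·p = 2/5·p, which plays the role of the discount factor.
Cooperation requires 2/5·p ≥ (38−33)/(38−6) = 5/32, hence p ≥ 25/64.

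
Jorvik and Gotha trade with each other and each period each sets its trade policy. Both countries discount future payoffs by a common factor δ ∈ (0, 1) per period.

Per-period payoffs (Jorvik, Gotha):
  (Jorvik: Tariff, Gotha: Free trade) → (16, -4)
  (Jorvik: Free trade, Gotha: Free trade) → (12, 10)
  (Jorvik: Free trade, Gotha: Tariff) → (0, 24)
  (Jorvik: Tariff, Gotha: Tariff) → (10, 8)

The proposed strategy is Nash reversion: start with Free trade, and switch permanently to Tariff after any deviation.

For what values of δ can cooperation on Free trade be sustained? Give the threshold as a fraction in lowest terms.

For Jorvik: deviation gain 16−12 = 4, per-period punishment loss 12−10 = 2. IC gives δ ≥ 4/6 = 2/3.
For Gotha: gain 14, loss 2 per period, so δ ≥ 14/16 = 7/8.
The tighter constraint is Gotha's, so cooperation needs δ ≥ 7/8.

7/8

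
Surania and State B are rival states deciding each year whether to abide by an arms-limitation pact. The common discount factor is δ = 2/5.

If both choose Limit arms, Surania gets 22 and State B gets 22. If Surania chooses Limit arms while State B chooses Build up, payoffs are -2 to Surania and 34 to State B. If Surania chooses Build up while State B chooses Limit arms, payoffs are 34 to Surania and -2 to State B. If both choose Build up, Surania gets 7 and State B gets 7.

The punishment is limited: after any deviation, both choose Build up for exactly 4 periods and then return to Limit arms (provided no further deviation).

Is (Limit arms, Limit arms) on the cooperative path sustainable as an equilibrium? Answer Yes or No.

A one-shot deviation gives 34 now, then 7 for 4 periods, then back to 22.
Gain from deviating: (34−22) today; loss: (22−7) in each of the next 4 periods.
No-deviation condition: (22−7)(δ+…+δ^4) ≥ 34−22, i.e. δ+…+δ^4 ≥ 4/5.
At δ = 2/5: δ+…+δ^4 = 0.6496 < 0.8000.
So cooperation is not sustainable.

No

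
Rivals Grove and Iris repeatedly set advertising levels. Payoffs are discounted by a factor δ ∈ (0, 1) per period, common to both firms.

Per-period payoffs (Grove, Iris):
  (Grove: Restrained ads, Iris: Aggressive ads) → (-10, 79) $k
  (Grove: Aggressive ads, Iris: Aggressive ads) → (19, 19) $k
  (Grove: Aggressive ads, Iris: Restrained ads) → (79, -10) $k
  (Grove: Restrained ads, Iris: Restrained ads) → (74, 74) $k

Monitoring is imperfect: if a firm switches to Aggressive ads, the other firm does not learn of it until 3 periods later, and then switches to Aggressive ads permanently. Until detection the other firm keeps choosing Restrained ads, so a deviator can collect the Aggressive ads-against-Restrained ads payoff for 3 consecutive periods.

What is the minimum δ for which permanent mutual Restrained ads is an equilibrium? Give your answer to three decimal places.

0.437

The best deviation is to choose Aggressive ads for all 3 undetected periods, earning 79 each, then 19 forever once detected.
Deviation value: 79(1−δ^3)/(1−δ) + 19δ^3/(1−δ); cooperation value: 74/(1−δ).
IC: 74 ≥ 79(1−δ^3) + 19δ^3 = 79 − 60δ^3.
So δ^3 ≥ 5/60 = 1/12, giving δ ≥ (1/12)^(1/3) ≈ 0.437.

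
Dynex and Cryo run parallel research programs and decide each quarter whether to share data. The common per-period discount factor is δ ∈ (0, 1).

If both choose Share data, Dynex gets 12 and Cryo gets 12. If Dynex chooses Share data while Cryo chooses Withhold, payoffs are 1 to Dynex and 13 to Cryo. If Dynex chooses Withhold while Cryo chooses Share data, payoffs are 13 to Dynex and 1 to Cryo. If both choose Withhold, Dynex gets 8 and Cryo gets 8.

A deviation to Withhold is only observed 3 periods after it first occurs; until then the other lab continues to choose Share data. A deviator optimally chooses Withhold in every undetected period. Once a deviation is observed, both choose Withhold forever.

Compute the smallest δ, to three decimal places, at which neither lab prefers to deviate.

The best deviation is to choose Withhold for all 3 undetected periods, earning 13 each, then 8 forever once detected.
Deviation value: 13(1−δ^3)/(1−δ) + 8δ^3/(1−δ); cooperation value: 12/(1−δ).
IC: 12 ≥ 13(1−δ^3) + 8δ^3 = 13 − 5δ^3.
So δ^3 ≥ 1/5, giving δ ≥ (1/5)^(1/3) ≈ 0.585.

0.585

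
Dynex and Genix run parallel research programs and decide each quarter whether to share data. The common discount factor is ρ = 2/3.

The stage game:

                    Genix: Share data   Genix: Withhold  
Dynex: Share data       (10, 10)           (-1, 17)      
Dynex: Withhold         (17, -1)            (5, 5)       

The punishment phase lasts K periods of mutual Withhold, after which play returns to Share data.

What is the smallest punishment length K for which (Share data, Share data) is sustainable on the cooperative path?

Need Σ_{k=1}^{K} ρ^k ≥ (17−10)/(10−5) = 1.4000 at ρ = 2/3.
At K = 2 the sum is 1.1111 < 1.4000; at K = 3 it is 1.4074 ≥ 1.4000.
So the minimum punishment length is K = 3.

3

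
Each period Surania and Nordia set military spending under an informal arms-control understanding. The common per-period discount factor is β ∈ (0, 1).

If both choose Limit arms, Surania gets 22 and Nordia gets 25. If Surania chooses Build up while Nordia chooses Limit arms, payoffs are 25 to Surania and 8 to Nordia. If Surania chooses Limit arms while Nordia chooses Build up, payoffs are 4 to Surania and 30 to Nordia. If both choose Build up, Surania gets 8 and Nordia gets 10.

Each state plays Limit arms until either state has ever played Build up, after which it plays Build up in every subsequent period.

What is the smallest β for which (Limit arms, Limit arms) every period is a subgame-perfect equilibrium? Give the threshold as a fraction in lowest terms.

1/4

Surania: cooperation gives 22 each period; deviation gives 25 once then 8 forever.
  22/(1−β) ≥ 25 + 8β/(1−β) ⇒ β ≥ 3/17.
Nordia: cooperation gives 25 each period; deviation gives 30 once then 10 forever.
  β ≥ 5/20 = 1/4.
Both must hold, so the binding constraint is Nordia's: β ≥ 1/4.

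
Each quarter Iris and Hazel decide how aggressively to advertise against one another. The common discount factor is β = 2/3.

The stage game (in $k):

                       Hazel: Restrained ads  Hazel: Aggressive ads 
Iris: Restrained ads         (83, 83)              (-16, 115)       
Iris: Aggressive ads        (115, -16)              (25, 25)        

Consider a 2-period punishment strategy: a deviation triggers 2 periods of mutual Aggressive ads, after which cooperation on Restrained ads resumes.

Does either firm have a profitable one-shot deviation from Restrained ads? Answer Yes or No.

A one-shot deviation gives 115 now, then 25 for 2 periods, then back to 83.
Gain from deviating: (115−83) today; loss: (83−25) in each of the next 2 periods.
No-deviation condition: (83−25)(β+…+β^2) ≥ 115−83, i.e. β+…+β^2 ≥ 16/29.
At β = 2/3: β+…+β^2 = 1.1111 ≥ 0.5517.
So cooperation is sustainable.

No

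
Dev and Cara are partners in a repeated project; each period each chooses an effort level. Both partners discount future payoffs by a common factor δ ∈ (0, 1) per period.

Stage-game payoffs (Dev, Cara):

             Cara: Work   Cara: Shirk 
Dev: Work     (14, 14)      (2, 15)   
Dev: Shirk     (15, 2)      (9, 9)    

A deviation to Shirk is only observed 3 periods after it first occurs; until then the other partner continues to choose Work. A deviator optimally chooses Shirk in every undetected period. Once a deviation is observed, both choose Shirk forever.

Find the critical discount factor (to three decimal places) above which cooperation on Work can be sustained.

A deviator earns 15 for 3 periods, then 9 forever; cooperating earns 14 forever. Multiplying the IC by (1−δ):
14 ≥ 15(1−δ^3) + 9δ^3, so 6·δ^3 ≥ 1 and δ^3 ≥ 1/6.
δ ≥ (1/6)^(1/3) ≈ 0.550.

0.550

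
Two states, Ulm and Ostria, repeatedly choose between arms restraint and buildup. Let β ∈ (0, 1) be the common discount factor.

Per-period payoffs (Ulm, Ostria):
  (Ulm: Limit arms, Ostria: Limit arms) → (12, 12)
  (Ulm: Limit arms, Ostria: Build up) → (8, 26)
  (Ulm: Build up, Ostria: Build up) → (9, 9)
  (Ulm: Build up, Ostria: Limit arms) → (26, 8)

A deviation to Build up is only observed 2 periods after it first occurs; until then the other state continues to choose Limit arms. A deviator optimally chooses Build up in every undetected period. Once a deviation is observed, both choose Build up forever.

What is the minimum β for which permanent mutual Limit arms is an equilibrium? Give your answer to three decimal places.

The best deviation is to choose Build up for all 2 undetected periods, earning 26 each, then 9 forever once detected.
Deviation value: 26(1−β^2)/(1−β) + 9β^2/(1−β); cooperation value: 12/(1−β).
IC: 12 ≥ 26(1−β^2) + 9β^2 = 26 − 17β^2.
So β^2 ≥ 14/17, giving β ≥ (14/17)^(1/2) ≈ 0.907.

0.907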